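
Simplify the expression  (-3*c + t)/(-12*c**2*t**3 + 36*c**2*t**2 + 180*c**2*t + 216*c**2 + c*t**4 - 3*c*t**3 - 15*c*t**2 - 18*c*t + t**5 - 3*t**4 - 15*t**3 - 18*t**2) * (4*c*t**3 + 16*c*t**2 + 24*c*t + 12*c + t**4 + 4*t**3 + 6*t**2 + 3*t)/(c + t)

(t + 1)/(c*t - 6*c + t**2 - 6*t)

Factor: -12*c**2*t**3 + 36*c**2*t**2 + 180*c**2*t + 216*c**2 + c*t**4 - 3*c*t**3 - 15*c*t**2 - 18*c*t + t**5 - 3*t**4 - 15*t**3 - 18*t**2 = (-3*c + t)*(t - 6)*(t**2 + 3*t + 3)*(4*c + t);  4*c*t**3 + 16*c*t**2 + 24*c*t + 12*c + t**4 + 4*t**3 + 6*t**2 + 3*t = (4*c + t)*(t + 1)*(t**2 + 3*t + 3)
Cancel the common factors (t**2 + 3*t + 3), (4*c + t), (-3*c + t).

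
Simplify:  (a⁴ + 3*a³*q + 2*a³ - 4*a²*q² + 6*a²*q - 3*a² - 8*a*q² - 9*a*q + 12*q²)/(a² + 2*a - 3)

a² + 3*a*q - 4*q²

Factor: a⁴ + 3*a³*q + 2*a³ - 4*a²*q² + 6*a²*q - 3*a² - 8*a*q² - 9*a*q + 12*q² = (a + 3)·(a - q)·(a + 4*q)·(a - 1);  a² + 2*a - 3 = (a + 3)·(a - 1)
Cancel the common factors (a + 3), (a - 1).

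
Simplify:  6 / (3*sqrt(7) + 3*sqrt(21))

(-sqrt(7) + sqrt(21))/7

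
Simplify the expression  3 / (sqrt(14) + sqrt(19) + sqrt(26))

Group as (sqrt(19) + sqrt(26)) + sqrt(14); multiply by (sqrt(19) + sqrt(26)) - sqrt(14), then rationalise the remaining surd.

(-12*sqrt(1729) + 21*sqrt(26) + 63*sqrt(19) + 93*sqrt(14))/1015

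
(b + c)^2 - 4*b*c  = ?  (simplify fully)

After expansion: b^2 - 2*b*c + c^2 — a perfect-square trinomial.

(b - c)^2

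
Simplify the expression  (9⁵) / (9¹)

9⁵ = 3^10; 9¹ = 3^2
Combine exponents: 3^8

3^8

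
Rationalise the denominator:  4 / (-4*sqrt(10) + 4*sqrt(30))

Multiply numerator and denominator by 4*sqrt(10) + 4*sqrt(30).
Denominator becomes 320; numerator becomes 16*sqrt(10) + 16*sqrt(30).

(sqrt(10) + sqrt(30))/20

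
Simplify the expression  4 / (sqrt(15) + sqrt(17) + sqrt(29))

Group as (sqrt(15) + sqrt(17)) + sqrt(29); multiply by (sqrt(15) + sqrt(17)) - sqrt(29), then rationalise the remaining surd.

(-8*sqrt(7395) + 12*sqrt(29) + 108*sqrt(17) + 124*sqrt(15))/1011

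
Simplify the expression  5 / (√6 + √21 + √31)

Group as (√21 + √31) + √6; multiply by (√21 + √31) - √6, then rationalise the remaining surd.

(-15*√434 - 10*√31 + 40*√21 + 115*√6)/244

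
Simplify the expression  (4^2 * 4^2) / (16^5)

4^2 = 2^4; 4^2 = 2^4; 16^5 = 2^20
Combine exponents: 2^(-12)

2^(-12)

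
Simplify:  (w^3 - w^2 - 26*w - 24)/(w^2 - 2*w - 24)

Factor: w^3 - w^2 - 26*w - 24 = (w - 6)*(w + 4)*(w + 1);  w^2 - 2*w - 24 = (w - 6)*(w + 4)
Cancel the common factors (w - 6), (w + 4).

w + 1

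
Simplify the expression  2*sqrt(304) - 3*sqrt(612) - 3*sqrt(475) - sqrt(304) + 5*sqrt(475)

2*sqrt(304) = 8*sqrt(19); 3*sqrt(612) = 18*sqrt(17); 3*sqrt(475) = 15*sqrt(19); sqrt(304) = 4*sqrt(19); 5*sqrt(475) = 25*sqrt(19)

-18*sqrt(17) + 14*sqrt(19)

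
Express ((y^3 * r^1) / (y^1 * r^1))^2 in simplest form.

y^4

Inside the bracket: y^2
Raise to the power 2: y^4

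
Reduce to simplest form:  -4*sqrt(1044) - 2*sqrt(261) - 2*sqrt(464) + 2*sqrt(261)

4*sqrt(1044) = 24*sqrt(29); 2*sqrt(261) = 6*sqrt(29); 2*sqrt(464) = 8*sqrt(29); 2*sqrt(261) = 6*sqrt(29)
Combine: (-24 - 6 - 8 + 6)·sqrt(29) = -32*sqrt(29)

-32*sqrt(29)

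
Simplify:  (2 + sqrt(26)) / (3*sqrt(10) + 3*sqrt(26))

(-sqrt(65) - sqrt(10) + sqrt(26) + 13)/24

Multiply numerator and denominator by -3*sqrt(10) + 3*sqrt(26).
Denominator becomes 144; numerator becomes -6*sqrt(65) - 6*sqrt(10) + 6*sqrt(26) + 78.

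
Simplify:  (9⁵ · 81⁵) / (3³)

9⁵ = 3^10; 81⁵ = 3^20; 3³ = 3^3
Combine exponents: 3^27

3^27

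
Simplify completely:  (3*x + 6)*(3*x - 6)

9*x**2 - 36

Difference of squares with P = 3*x, Q = 6.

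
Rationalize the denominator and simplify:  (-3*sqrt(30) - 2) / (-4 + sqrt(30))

-7 - sqrt(30)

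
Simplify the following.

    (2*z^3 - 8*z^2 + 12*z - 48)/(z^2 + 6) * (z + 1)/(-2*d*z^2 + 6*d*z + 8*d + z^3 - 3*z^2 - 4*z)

Factor: 2*z^3 - 8*z^2 + 12*z - 48 = 2*(z^2 + 6)*(z - 4);  -2*d*z^2 + 6*d*z + 8*d + z^3 - 3*z^2 - 4*z = (z + 1)*(-2*d + z)*(z - 4)
Cancel the common factors (z^2 + 6), (z + 1), (z - 4).

2/(-2*d + z)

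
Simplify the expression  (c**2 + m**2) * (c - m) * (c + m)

Pair the conjugate factors: (c+m)(c-m) = c**2 - m**2, then repeat with the next factor.

c**4 - m**4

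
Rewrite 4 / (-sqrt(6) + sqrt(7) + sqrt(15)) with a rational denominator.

(-16*sqrt(6) - 2*sqrt(15) + 14*sqrt(7) + 6*sqrt(70))/41

Group as (sqrt(7) + sqrt(15)) - sqrt(6); multiply by (sqrt(7) + sqrt(15)) + sqrt(6), then rationalise the remaining surd.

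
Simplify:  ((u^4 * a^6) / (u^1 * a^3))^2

Inside the bracket: u^3 * a^3
Raise to the power 2: u^6 * a^6

a^6*u^6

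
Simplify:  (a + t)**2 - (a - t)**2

4*a*t

Binomially expand both and collect terms in a, t.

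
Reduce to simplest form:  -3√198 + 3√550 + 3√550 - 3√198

12*√22

3√198 = 9*√22; 3√550 = 15*√22; 3√550 = 15*√22; 3√198 = 9*√22
Combine: (-9 + 15 + 15 - 9)·√22 = 12*√22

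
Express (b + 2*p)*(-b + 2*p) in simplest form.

(2*p)^2 - (b)^2 = -b^2 + 4*p^2.

-b^2 + 4*p^2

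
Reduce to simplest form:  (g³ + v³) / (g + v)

Factor as (a+b)(a^2-ab+b^2) with a=g, b=v.

g² - g*v + v²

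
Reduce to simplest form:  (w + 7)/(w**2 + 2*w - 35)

Factor: w**2 + 2*w - 35 = (w - 5)*(w + 7)
Cancel the common factor (w + 7).

1/(w - 5)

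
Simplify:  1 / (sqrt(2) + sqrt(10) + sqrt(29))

(-21*sqrt(10) - 37*sqrt(2) + 4*sqrt(145) + 17*sqrt(29))/209

Group as (sqrt(10) + sqrt(29)) + sqrt(2); multiply by (sqrt(10) + sqrt(29)) - sqrt(2), then rationalise the remaining surd.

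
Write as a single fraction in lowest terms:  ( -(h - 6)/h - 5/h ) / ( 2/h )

Numerator: -(h - 6)/h - 5/h = (-h + 1)/h
Denominator: 2/h = 2/h
Divide: ((-h + 1)/h) · (h/2) = -h/2 + 1/2

-h/2 + 1/2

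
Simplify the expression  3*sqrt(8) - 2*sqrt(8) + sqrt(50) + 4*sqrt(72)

31*sqrt(2)

3*sqrt(8) = 6*sqrt(2); 2*sqrt(8) = 4*sqrt(2); sqrt(50) = 5*sqrt(2); 4*sqrt(72) = 24*sqrt(2)
Combine: (6 - 4 + 5 + 24)·sqrt(2) = 31*sqrt(2)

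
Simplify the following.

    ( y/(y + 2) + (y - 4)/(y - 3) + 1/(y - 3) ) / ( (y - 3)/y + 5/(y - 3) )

(2*y^3 - 4*y^2 - 6*y)/(y^3 + y^2 + 7*y + 18)

Numerator: y/(y + 2) + (y - 4)/(y - 3) + 1/(y - 3) = (2*y + 2)/(y + 2)
Denominator: (y - 3)/y + 5/(y - 3) = (y^2 - y + 9)/(y^2 - 3*y)
Divide: ((2*y + 2)/(y + 2)) · ((y^2 - 3*y)/(y^2 - y + 9)) = (2*y^3 - 4*y^2 - 6*y)/(y^3 + y^2 + 7*y + 18)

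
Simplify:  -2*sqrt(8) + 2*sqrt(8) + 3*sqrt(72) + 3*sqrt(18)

2*sqrt(8) = 4*sqrt(2); 2*sqrt(8) = 4*sqrt(2); 3*sqrt(72) = 18*sqrt(2); 3*sqrt(18) = 9*sqrt(2)
Combine: (-4 + 4 + 18 + 9)·sqrt(2) = 27*sqrt(2)

27*sqrt(2)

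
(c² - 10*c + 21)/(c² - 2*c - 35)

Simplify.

Factor: c² - 10*c + 21 = (c - 3)·(c - 7);  c² - 2*c - 35 = (c - 7)·(c + 5)
Cancel the common factor (c - 7).

(c - 3)/(c + 5)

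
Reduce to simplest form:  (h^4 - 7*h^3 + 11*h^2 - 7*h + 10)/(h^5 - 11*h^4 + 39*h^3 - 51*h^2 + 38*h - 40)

1/(h - 4)

Factor: h^4 - 7*h^3 + 11*h^2 - 7*h + 10 = (h^2 + 1)*(h - 5)*(h - 2);  h^5 - 11*h^4 + 39*h^3 - 51*h^2 + 38*h - 40 = (h - 4)*(h - 5)*(h - 2)*(h^2 + 1)
Cancel the common factors (h^2 + 1), (h - 2), (h - 5).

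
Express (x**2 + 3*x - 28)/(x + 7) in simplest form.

Factor: x**2 + 3*x - 28 = (x + 7)*(x - 4)
Cancel the common factor (x + 7).

x - 4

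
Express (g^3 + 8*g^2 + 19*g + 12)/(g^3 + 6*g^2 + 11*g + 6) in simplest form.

Factor: g^3 + 8*g^2 + 19*g + 12 = (g + 4)*(g + 3)*(g + 1);  g^3 + 6*g^2 + 11*g + 6 = (g + 2)*(g + 1)*(g + 3)
Cancel the common factors (g + 3), (g + 1).

(g + 4)/(g + 2)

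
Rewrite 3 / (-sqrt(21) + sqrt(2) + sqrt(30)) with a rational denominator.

(-33*sqrt(21) - 21*sqrt(30) + 147*sqrt(2) + 36*sqrt(35))/119

Group as (sqrt(2) + sqrt(30)) - sqrt(21); multiply by (sqrt(2) + sqrt(30)) + sqrt(21), then rationalise the remaining surd.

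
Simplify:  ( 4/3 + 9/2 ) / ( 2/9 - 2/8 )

-210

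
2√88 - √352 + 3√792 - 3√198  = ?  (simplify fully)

9*√22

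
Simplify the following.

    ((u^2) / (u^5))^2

Inside the bracket: (u^-3)
Raise to the power 2: (u^-6)

u^(-6)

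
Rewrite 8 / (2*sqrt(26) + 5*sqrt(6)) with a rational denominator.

(-8*sqrt(26) + 20*sqrt(6))/23

Multiply numerator and denominator by -5*sqrt(6) + 2*sqrt(26).
Denominator becomes -46; numerator becomes -40*sqrt(6) + 16*sqrt(26).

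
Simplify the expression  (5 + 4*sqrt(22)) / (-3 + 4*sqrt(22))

(32*sqrt(22) + 367)/343

Multiply numerator and denominator by -4*sqrt(22) - 3.
Denominator becomes -343; numerator becomes -367 - 32*sqrt(22).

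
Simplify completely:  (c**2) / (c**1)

Quotient: c**1

c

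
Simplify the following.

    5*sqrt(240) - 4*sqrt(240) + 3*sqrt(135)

5*sqrt(240) = 20*sqrt(15); 4*sqrt(240) = 16*sqrt(15); 3*sqrt(135) = 9*sqrt(15)
Combine: (20 - 16 + 9)·sqrt(15) = 13*sqrt(15)

13*sqrt(15)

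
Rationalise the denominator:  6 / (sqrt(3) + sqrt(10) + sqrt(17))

Group as (sqrt(3) + sqrt(10)) + sqrt(17); multiply by (sqrt(3) + sqrt(10)) - sqrt(17), then rationalise the remaining surd.

(-3*sqrt(510) - 6*sqrt(17) + 15*sqrt(10) + 36*sqrt(3))/26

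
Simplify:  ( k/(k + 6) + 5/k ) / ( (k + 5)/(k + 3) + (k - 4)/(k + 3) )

Numerator: k/(k + 6) + 5/k = (k² + 5*k + 30)/(k² + 6*k)
Denominator: (k + 5)/(k + 3) + (k - 4)/(k + 3) = (2*k + 1)/(k + 3)
Divide: ((k² + 5*k + 30)/(k² + 6*k)) · ((k + 3)/(2*k + 1)) = (k³ + 8*k² + 45*k + 90)/(2*k³ + 13*k² + 6*k)

(k³ + 8*k² + 45*k + 90)/(2*k³ + 13*k² + 6*k)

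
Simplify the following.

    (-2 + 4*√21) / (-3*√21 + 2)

Multiply numerator and denominator by 2 + 3*√21.
Denominator becomes -185; numerator becomes 2*√21 + 248.

(-248 - 2*√21)/185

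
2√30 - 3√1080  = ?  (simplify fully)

2√30 = 2*√30; 3√1080 = 18*√30
Combine: (2 - 18)·√30 = -16*√30

-16*√30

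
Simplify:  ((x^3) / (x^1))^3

x^6

Inside the bracket: x^2
Raise to the power 3: x^6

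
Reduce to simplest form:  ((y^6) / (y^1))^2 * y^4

Inside the bracket: y^5
Raise to the power 2: y^10
Multiply by y^4: add exponents.

y^14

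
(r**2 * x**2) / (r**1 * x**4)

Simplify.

r/x**2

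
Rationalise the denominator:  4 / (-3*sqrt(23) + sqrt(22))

(-12*sqrt(23) - 4*sqrt(22))/185

Multiply numerator and denominator by sqrt(22) + 3*sqrt(23).
Denominator becomes -185; numerator becomes 4*sqrt(22) + 12*sqrt(23).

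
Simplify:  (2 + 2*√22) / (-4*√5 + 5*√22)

Multiply numerator and denominator by 4*√5 + 5*√22.
Denominator becomes 470; numerator becomes 8*√5 + 10*√22 + 8*√110 + 220.

(4*√5 + 5*√22 + 4*√110 + 110)/235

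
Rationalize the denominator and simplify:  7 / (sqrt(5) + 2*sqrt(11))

Multiply numerator and denominator by -sqrt(5) + 2*sqrt(11).
Denominator becomes 39; numerator becomes -7*sqrt(5) + 14*sqrt(11).

(-7*sqrt(5) + 14*sqrt(11))/39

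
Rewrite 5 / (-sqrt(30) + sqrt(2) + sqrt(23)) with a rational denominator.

Group as (sqrt(2) + sqrt(23)) - sqrt(30); multiply by (sqrt(2) + sqrt(23)) + sqrt(30), then rationalise the remaining surd.

(25*sqrt(30) + 45*sqrt(23) + 255*sqrt(2) + 20*sqrt(345))/159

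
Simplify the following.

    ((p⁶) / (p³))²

p⁶

Inside the bracket: p³
Raise to the power 2: p⁶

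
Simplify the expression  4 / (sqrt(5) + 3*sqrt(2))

Multiply numerator and denominator by -3*sqrt(2) + sqrt(5).
Denominator becomes -13; numerator becomes -12*sqrt(2) + 4*sqrt(5).

(-4*sqrt(5) + 12*sqrt(2))/13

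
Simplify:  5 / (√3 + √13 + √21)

(-30*√91 - 25*√21 + 55*√13 + 155*√3)/131

Group as (√13 + √21) + √3; multiply by (√13 + √21) - √3, then rationalise the remaining surd.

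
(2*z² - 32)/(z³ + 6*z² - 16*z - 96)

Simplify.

Factor: 2*z² - 32 = 2·(z + 4)·(z - 4);  z³ + 6*z² - 16*z - 96 = (z + 6)·(z - 4)·(z + 4)
Cancel the common factors (z - 4), (z + 4).

2/(z + 6)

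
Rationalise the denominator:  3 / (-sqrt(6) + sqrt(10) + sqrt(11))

Group as (sqrt(10) + sqrt(11)) - sqrt(6); multiply by (sqrt(10) + sqrt(11)) + sqrt(6), then rationalise the remaining surd.

(-45*sqrt(6) + 15*sqrt(11) + 21*sqrt(10) + 12*sqrt(165))/215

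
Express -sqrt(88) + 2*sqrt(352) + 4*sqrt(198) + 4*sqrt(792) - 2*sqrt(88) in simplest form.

38*sqrt(22)

sqrt(88) = 2*sqrt(22); 2*sqrt(352) = 8*sqrt(22); 4*sqrt(198) = 12*sqrt(22); 4*sqrt(792) = 24*sqrt(22); 2*sqrt(88) = 4*sqrt(22)
Combine: (-2 + 8 + 12 + 24 - 4)·sqrt(22) = 38*sqrt(22)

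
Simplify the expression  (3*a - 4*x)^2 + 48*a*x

Expanding gives 9*a^2 + 24*a*x + 16*x^2, a perfect square.

(3*a + 4*x)^2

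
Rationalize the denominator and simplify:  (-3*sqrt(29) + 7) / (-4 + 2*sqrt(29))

(-73 + sqrt(29))/50

Multiply numerator and denominator by -2*sqrt(29) - 4.
Denominator becomes -100; numerator becomes -2*sqrt(29) + 146.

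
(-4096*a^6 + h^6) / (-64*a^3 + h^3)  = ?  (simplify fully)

64*a^3 + h^3

Factor h^6 - (4*a)^6 and cancel (-64*a^3 + h^3).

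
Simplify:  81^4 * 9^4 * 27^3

3^33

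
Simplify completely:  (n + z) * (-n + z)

-n^2 + z^2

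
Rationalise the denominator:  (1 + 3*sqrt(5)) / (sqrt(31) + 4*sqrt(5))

(-3*sqrt(155) - sqrt(31) + 4*sqrt(5) + 60)/49

Multiply numerator and denominator by -sqrt(31) + 4*sqrt(5).
Denominator becomes 49; numerator becomes -3*sqrt(155) - sqrt(31) + 4*sqrt(5) + 60.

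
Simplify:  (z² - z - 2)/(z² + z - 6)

(z + 1)/(z + 3)

Factor: z² - z - 2 = (z - 2)·(z + 1);  z² + z - 6 = (z - 2)·(z + 3)
Cancel the common factor (z - 2).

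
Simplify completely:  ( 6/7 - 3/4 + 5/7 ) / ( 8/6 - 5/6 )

Numerator: 6/7 - 3/4 + 5/7 = 23/28
Denominator: 8/6 - 5/6 = 1/2
Divide: (23/28) · (2) = 23/14

23/14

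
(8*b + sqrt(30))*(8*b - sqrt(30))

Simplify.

(8*b)**2 - (sqrt(30))**2 = 64*b**2 - 30.

64*b**2 - 30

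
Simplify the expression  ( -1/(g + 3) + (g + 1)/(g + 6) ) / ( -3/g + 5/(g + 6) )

(g^3 + 3*g^2 - 3*g)/(2*g^2 - 12*g - 54)

Numerator: -1/(g + 3) + (g + 1)/(g + 6) = (g^2 + 3*g - 3)/(g^2 + 9*g + 18)
Denominator: -3/g + 5/(g + 6) = (2*g - 18)/(g^2 + 6*g)
Divide: ((g^2 + 3*g - 3)/(g^2 + 9*g + 18)) · ((g^2 + 6*g)/(2*g - 18)) = (g^3 + 3*g^2 - 3*g)/(2*g^2 - 12*g - 54)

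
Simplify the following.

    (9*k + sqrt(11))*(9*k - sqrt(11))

81*k**2 - 11

Product of conjugates: (P+Q)(P-Q) = P**2 - Q**2.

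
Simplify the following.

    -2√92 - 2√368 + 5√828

2√92 = 4*√23; 2√368 = 8*√23; 5√828 = 30*√23
Combine: (-4 - 8 + 30)·√23 = 18*√23

18*√23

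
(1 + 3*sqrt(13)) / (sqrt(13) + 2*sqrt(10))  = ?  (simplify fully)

(-39 - sqrt(13) + 2*sqrt(10) + 6*sqrt(130))/27

Multiply numerator and denominator by -2*sqrt(10) + sqrt(13).
Denominator becomes -27; numerator becomes -6*sqrt(130) - 2*sqrt(10) + sqrt(13) + 39.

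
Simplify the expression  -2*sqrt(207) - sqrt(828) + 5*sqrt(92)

-2*sqrt(23)

2*sqrt(207) = 6*sqrt(23); sqrt(828) = 6*sqrt(23); 5*sqrt(92) = 10*sqrt(23)
Combine: (-6 - 6 + 10)·sqrt(23) = -2*sqrt(23)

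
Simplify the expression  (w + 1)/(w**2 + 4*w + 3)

Factor: w**2 + 4*w + 3 = (w + 3)*(w + 1)
Cancel the common factor (w + 1).

1/(w + 3)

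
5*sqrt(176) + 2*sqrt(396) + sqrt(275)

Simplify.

37*sqrt(11)

5*sqrt(176) = 20*sqrt(11); 2*sqrt(396) = 12*sqrt(11); sqrt(275) = 5*sqrt(11)
Combine: (20 + 12 + 5)·sqrt(11) = 37*sqrt(11)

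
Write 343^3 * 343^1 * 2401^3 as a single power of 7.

7^24

343^3 = 7^9; 343^1 = 7^3; 2401^3 = 7^12
Combine exponents: 7^24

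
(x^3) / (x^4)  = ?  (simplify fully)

Quotient: (x^-1)

1/x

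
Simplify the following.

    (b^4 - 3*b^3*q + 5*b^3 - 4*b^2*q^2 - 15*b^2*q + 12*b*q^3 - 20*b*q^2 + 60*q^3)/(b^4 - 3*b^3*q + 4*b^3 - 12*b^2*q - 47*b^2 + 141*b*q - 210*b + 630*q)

(b^2 - 4*q^2)/(b^2 - b - 42)

Factor: b^4 - 3*b^3*q + 5*b^3 - 4*b^2*q^2 - 15*b^2*q + 12*b*q^3 - 20*b*q^2 + 60*q^3 = (b + 2*q)*(b - 3*q)*(b - 2*q)*(b + 5);  b^4 - 3*b^3*q + 4*b^3 - 12*b^2*q - 47*b^2 + 141*b*q - 210*b + 630*q = (b + 5)*(b - 3*q)*(b - 7)*(b + 6)
Cancel the common factors (b + 5), (b - 3*q).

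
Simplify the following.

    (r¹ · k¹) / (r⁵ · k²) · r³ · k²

k/r

Quotient: (r^-4) · (k^-1)
Multiply by r³ · k²: add exponents.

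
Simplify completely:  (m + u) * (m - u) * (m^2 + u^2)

Telescope via difference of squares: (m+u)(m-u) = m^2 - u^2, then repeat with the next factor.

m^4 - u^4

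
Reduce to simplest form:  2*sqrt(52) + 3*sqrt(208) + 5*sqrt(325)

41*sqrt(13)

2*sqrt(52) = 4*sqrt(13); 3*sqrt(208) = 12*sqrt(13); 5*sqrt(325) = 25*sqrt(13)
Combine: (4 + 12 + 25)·sqrt(13) = 41*sqrt(13)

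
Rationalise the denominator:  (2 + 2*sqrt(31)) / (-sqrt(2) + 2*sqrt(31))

(sqrt(2) + sqrt(62) + 2*sqrt(31) + 62)/61

Multiply numerator and denominator by sqrt(2) + 2*sqrt(31).
Denominator becomes 122; numerator becomes 2*sqrt(2) + 2*sqrt(62) + 4*sqrt(31) + 124.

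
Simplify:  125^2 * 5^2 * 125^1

125^2 = 5^6; 5^2 = 5^2; 125^1 = 5^3
Combine exponents: 5^11

5^11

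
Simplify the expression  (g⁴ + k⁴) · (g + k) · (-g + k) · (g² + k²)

Telescope via difference of squares: (k+g)(k-g) = -g² + k², then repeat with the next factor.

-g⁸ + k⁸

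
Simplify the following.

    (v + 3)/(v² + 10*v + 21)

Factor: v² + 10*v + 21 = (v + 7)·(v + 3)
Cancel the common factor (v + 3).

1/(v + 7)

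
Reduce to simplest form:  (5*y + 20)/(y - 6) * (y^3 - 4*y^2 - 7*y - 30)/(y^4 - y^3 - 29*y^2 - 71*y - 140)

Factor: 5*y + 20 = 5*(y + 4);  y^3 - 4*y^2 - 7*y - 30 = (y - 6)*(y^2 + 2*y + 5);  y^4 - y^3 - 29*y^2 - 71*y - 140 = (y^2 + 2*y + 5)*(y + 4)*(y - 7)
Cancel the common factors (y^2 + 2*y + 5), (y - 6), (y + 4).

5/(y - 7)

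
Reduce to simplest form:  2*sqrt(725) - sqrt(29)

9*sqrt(29)

2*sqrt(725) = 10*sqrt(29); sqrt(29) = sqrt(29)
Combine: (10 - 1)·sqrt(29) = 9*sqrt(29)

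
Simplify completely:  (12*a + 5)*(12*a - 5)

144*a^2 - 25

(12*a)^2 - (5)^2 = 144*a^2 - 25.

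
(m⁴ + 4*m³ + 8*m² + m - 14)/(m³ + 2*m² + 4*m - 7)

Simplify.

m + 2

Factor: m⁴ + 4*m³ + 8*m² + m - 14 = (m - 1)·(m² + 3*m + 7)·(m + 2);  m³ + 2*m² + 4*m - 7 = (m - 1)·(m² + 3*m + 7)
Cancel the common factors (m² + 3*m + 7), (m - 1).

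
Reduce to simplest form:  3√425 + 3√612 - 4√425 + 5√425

3√425 = 15*√17; 3√612 = 18*√17; 4√425 = 20*√17; 5√425 = 25*√17
Combine: (15 + 18 - 20 + 25)·√17 = 38*√17

38*√17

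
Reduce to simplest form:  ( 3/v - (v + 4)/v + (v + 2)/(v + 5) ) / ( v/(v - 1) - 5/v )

Numerator: 3/v - (v + 4)/v + (v + 2)/(v + 5) = (-4*v - 5)/(v² + 5*v)
Denominator: v/(v - 1) - 5/v = (v² - 5*v + 5)/(v² - v)
Divide: ((-4*v - 5)/(v² + 5*v)) · ((v² - v)/(v² - 5*v + 5)) = (-4*v² - v + 5)/(v³ - 20*v + 25)

(-4*v² - v + 5)/(v³ - 20*v + 25)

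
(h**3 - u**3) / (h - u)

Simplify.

h**2 + h*u + u**2

Factor as (a-b)(a**2+ab+b**2) with a=h, b=u.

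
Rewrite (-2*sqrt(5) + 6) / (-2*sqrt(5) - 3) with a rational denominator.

Multiply numerator and denominator by -3 + 2*sqrt(5).
Denominator becomes -11; numerator becomes -38 + 18*sqrt(5).

(-18*sqrt(5) + 38)/11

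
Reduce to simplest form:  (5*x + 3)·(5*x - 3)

25*x² - 9

(5*x)^2 - (3)^2 = 25*x² - 9.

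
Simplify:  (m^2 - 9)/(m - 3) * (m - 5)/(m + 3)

m - 5

Factor: m^2 - 9 = (m - 3)*(m + 3)
Cancel the common factors (m + 3), (m - 3).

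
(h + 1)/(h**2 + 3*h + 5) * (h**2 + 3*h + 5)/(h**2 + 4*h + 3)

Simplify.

1/(h + 3)

Factor: h**2 + 4*h + 3 = (h + 3)*(h + 1)
Cancel the common factors (h**2 + 3*h + 5), (h + 1).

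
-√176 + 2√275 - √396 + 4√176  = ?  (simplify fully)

16*√11

√176 = 4*√11; 2√275 = 10*√11; √396 = 6*√11; 4√176 = 16*√11
Combine: (-4 + 10 - 6 + 16)·√11 = 16*√11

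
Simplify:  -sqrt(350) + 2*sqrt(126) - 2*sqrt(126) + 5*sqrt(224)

sqrt(350) = 5*sqrt(14); 2*sqrt(126) = 6*sqrt(14); 2*sqrt(126) = 6*sqrt(14); 5*sqrt(224) = 20*sqrt(14)
Combine: (-5 + 6 - 6 + 20)·sqrt(14) = 15*sqrt(14)

15*sqrt(14)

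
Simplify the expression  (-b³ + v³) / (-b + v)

Apply the difference-of-cubes factorisation and cancel (-b + v).

b² + b*v + v²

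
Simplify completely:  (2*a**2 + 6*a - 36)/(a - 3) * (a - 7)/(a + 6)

Factor: 2*a**2 + 6*a - 36 = 2*(a - 3)*(a + 6)
Cancel the common factors (a + 6), (a - 3).

2*a - 14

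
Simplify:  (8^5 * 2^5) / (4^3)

2^14

8^5 = 2^15; 2^5 = 2^5; 4^3 = 2^6
Combine exponents: 2^14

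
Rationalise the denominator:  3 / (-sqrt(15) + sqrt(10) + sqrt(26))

(-63*sqrt(15) - 3*sqrt(26) + 93*sqrt(10) + 60*sqrt(39))/599

Group as (sqrt(10) + sqrt(26)) - sqrt(15); multiply by (sqrt(10) + sqrt(26)) + sqrt(15), then rationalise the remaining surd.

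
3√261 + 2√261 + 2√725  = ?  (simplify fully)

3√261 = 9*√29; 2√261 = 6*√29; 2√725 = 10*√29
Combine: (9 + 6 + 10)·√29 = 25*√29

25*√29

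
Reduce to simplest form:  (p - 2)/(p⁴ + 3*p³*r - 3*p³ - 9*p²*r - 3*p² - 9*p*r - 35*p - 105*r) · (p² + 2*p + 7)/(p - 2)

Factor: p⁴ + 3*p³*r - 3*p³ - 9*p²*r - 3*p² - 9*p*r - 35*p - 105*r = (p² + 2*p + 7)·(p + 3*r)·(p - 5)
Cancel the common factors (p² + 2*p + 7), (p - 2).

1/(p² + 3*p*r - 5*p - 15*r)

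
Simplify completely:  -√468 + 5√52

√468 = 6*√13; 5√52 = 10*√13
Combine: (-6 + 10)·√13 = 4*√13

4*√13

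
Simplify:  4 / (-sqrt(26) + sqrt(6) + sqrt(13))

Group as (sqrt(6) + sqrt(13)) - sqrt(26); multiply by (sqrt(6) + sqrt(13)) + sqrt(26), then rationalise the remaining surd.

(28*sqrt(26) + 76*sqrt(13) + 132*sqrt(6) + 208*sqrt(3))/263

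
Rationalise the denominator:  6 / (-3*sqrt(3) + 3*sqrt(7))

(sqrt(3) + sqrt(7))/2

Multiply numerator and denominator by 3*sqrt(3) + 3*sqrt(7).
Denominator becomes 36; numerator becomes 18*sqrt(3) + 18*sqrt(7).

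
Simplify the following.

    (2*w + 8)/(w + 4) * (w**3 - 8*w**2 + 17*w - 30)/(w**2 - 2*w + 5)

2*w - 12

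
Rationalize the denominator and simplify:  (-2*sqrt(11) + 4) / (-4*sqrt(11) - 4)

(-3*sqrt(11) + 13)/20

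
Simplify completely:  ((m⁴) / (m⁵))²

m^(-2)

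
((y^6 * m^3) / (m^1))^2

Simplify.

Inside the bracket: y^6 * m^2
Raise to the power 2: y^12 * m^4

m^4*y^12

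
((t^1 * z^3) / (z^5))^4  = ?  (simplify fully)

Inside the bracket: t^1 * (z^-2)
Raise to the power 4: t^4 * (z^-8)

t^4/z^8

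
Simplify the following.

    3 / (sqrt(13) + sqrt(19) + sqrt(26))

Group as (sqrt(19) + sqrt(26)) + sqrt(13); multiply by (sqrt(19) + sqrt(26)) - sqrt(13), then rationalise the remaining surd.

(-39*sqrt(38) + 9*sqrt(26) + 30*sqrt(19) + 48*sqrt(13))/476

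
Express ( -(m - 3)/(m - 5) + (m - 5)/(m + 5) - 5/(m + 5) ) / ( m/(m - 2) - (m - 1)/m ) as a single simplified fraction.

Numerator: -(m - 3)/(m - 5) + (m - 5)/(m + 5) - 5/(m + 5) = (-17*m + 65)/(m**2 - 25)
Denominator: m/(m - 2) - (m - 1)/m = (3*m - 2)/(m**2 - 2*m)
Divide: ((-17*m + 65)/(m**2 - 25)) · ((m**2 - 2*m)/(3*m - 2)) = (-17*m**3 + 99*m**2 - 130*m)/(3*m**3 - 2*m**2 - 75*m + 50)

(-17*m**3 + 99*m**2 - 130*m)/(3*m**3 - 2*m**2 - 75*m + 50)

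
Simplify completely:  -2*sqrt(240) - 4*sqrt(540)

2*sqrt(240) = 8*sqrt(15); 4*sqrt(540) = 24*sqrt(15)
Combine: (-8 - 24)·sqrt(15) = -32*sqrt(15)

-32*sqrt(15)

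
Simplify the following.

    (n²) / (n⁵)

n^(-3)

Quotient: (n^-3)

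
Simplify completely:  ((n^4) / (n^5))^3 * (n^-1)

Inside the bracket: (n^-1)
Raise to the power 3: (n^-3)
Multiply by (n^-1): add exponents.

n^(-4)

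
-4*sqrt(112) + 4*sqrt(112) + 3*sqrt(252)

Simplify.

4*sqrt(112) = 16*sqrt(7); 4*sqrt(112) = 16*sqrt(7); 3*sqrt(252) = 18*sqrt(7)
Combine: (-16 + 16 + 18)·sqrt(7) = 18*sqrt(7)

18*sqrt(7)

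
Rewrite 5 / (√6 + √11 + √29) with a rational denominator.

Group as (√6 + √11) + √29; multiply by (√6 + √11) - √29, then rationalise the remaining surd.

(-√1914 - 6*√29 + 12*√11 + 17*√6)/12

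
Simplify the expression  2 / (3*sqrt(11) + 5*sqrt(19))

Multiply numerator and denominator by -5*sqrt(19) + 3*sqrt(11).
Denominator becomes -376; numerator becomes -10*sqrt(19) + 6*sqrt(11).

(-3*sqrt(11) + 5*sqrt(19))/188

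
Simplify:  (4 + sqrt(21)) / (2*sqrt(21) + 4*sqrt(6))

(-21 - 4*sqrt(21) + 8*sqrt(6) + 6*sqrt(14))/6

Multiply numerator and denominator by -4*sqrt(6) + 2*sqrt(21).
Denominator becomes -12; numerator becomes -12*sqrt(14) - 16*sqrt(6) + 8*sqrt(21) + 42.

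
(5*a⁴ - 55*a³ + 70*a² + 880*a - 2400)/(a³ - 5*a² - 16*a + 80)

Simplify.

Factor: 5*a⁴ - 55*a³ + 70*a² + 880*a - 2400 = 5·(a - 6)·(a + 4)·(a - 4)·(a - 5);  a³ - 5*a² - 16*a + 80 = (a + 4)·(a - 4)·(a - 5)
Cancel the common factors (a - 4), (a - 5), (a + 4).

5*a - 30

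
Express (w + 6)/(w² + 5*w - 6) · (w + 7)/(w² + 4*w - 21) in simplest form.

Factor: w² + 5*w - 6 = (w - 1)·(w + 6);  w² + 4*w - 21 = (w + 7)·(w - 3)
Cancel the common factors (w + 6), (w + 7).

1/(w² - 4*w + 3)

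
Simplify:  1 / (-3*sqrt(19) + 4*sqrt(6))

(-3*sqrt(19) - 4*sqrt(6))/75

Multiply numerator and denominator by 4*sqrt(6) + 3*sqrt(19).
Denominator becomes -75; numerator becomes 4*sqrt(6) + 3*sqrt(19).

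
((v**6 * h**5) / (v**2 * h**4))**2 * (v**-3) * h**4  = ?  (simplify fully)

h**6*v**5

Inside the bracket: v**4 * h**1
Raise to the power 2: v**8 * h**2
Multiply by (v**-3) * h**4: add exponents.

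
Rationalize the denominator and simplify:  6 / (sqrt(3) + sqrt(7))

Multiply numerator and denominator by -sqrt(3) + sqrt(7).
Denominator becomes 4; numerator becomes -6*sqrt(3) + 6*sqrt(7).

(-3*sqrt(3) + 3*sqrt(7))/2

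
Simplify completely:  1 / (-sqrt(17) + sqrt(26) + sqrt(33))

Group as (sqrt(26) + sqrt(33)) - sqrt(17); multiply by (sqrt(26) + sqrt(33)) + sqrt(17), then rationalise the remaining surd.

(-21*sqrt(17) + 5*sqrt(33) + 12*sqrt(26) + sqrt(14586))/834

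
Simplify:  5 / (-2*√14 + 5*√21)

(10*√14 + 25*√21)/469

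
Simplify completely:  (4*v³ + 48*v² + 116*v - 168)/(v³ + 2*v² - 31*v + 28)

(4*v + 24)/(v - 4)

Factor: 4*v³ + 48*v² + 116*v - 168 = 4·(v - 1)·(v + 6)·(v + 7);  v³ + 2*v² - 31*v + 28 = (v - 4)·(v + 7)·(v - 1)
Cancel the common factors (v - 1), (v + 7).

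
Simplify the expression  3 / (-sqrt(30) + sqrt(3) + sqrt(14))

-39*sqrt(30) - 57*sqrt(14) - 123*sqrt(3) - 36*sqrt(35)

Group as (sqrt(3) + sqrt(14)) - sqrt(30); multiply by (sqrt(3) + sqrt(14)) + sqrt(30), then rationalise the remaining surd.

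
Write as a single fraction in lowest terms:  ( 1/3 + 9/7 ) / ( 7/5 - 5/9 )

255/133

Numerator: 1/3 + 9/7 = 34/21
Denominator: 7/5 - 5/9 = 38/45
Divide: (34/21) · (45/38) = 255/133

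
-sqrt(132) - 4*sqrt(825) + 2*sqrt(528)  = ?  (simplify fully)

-14*sqrt(33)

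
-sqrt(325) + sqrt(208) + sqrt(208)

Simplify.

sqrt(325) = 5*sqrt(13); sqrt(208) = 4*sqrt(13); sqrt(208) = 4*sqrt(13)
Combine: (-5 + 4 + 4)·sqrt(13) = 3*sqrt(13)

3*sqrt(13)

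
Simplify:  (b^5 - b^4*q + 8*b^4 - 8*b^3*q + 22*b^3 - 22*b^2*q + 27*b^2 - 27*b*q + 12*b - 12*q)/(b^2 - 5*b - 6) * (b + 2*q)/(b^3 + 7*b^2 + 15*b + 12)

Factor: b^5 - b^4*q + 8*b^4 - 8*b^3*q + 22*b^3 - 22*b^2*q + 27*b^2 - 27*b*q + 12*b - 12*q = (b - q)*(b^2 + 3*b + 3)*(b + 4)*(b + 1);  b^2 - 5*b - 6 = (b - 6)*(b + 1);  b^3 + 7*b^2 + 15*b + 12 = (b + 4)*(b^2 + 3*b + 3)
Cancel the common factors (b^2 + 3*b + 3), (b + 1), (b + 4).

(b^2 + b*q - 2*q^2)/(b - 6)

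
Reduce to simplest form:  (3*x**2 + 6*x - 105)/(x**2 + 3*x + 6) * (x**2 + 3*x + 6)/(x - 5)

3*x + 21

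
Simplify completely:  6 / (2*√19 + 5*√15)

Multiply numerator and denominator by -2*√19 + 5*√15.
Denominator becomes 299; numerator becomes -12*√19 + 30*√15.

(-12*√19 + 30*√15)/299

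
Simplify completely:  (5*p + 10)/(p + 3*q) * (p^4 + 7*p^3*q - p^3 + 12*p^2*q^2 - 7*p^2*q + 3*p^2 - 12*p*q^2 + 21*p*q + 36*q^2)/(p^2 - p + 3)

5*p^2 + 20*p*q + 10*p + 40*q

Factor: 5*p + 10 = 5*(p + 2);  p^4 + 7*p^3*q - p^3 + 12*p^2*q^2 - 7*p^2*q + 3*p^2 - 12*p*q^2 + 21*p*q + 36*q^2 = (p + 4*q)*(p + 3*q)*(p^2 - p + 3)
Cancel the common factors (p^2 - p + 3), (p + 3*q).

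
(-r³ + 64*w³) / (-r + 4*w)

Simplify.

r² + 4*r*w + 16*w²

(4*w)^3 - r^3 = (-r + 4*w)(r² + 4*r*w + 16*w²).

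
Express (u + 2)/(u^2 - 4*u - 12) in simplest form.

1/(u - 6)

Factor: u^2 - 4*u - 12 = (u - 6)*(u + 2)
Cancel the common factor (u + 2).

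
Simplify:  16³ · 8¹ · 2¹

16³ = 2^12; 8¹ = 2^3; 2¹ = 2^1
Combine exponents: 2^16

2^16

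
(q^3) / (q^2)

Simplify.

q

Quotient: q^1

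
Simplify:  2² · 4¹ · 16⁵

2^24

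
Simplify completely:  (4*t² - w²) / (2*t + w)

2*t - w

4*t² - w² factors as (2*t - w)*(2*t + w).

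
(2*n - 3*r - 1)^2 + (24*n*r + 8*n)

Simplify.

After expansion: 4*n^2 + 12*n*r + 4*n + 9*r^2 + 6*r + 1 — a perfect-square trinomial.

(2*n + 3*r + 1)^2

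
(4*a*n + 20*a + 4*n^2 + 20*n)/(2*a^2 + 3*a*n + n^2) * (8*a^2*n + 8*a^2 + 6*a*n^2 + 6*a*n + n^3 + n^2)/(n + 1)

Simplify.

16*a*n + 80*a + 4*n^2 + 20*n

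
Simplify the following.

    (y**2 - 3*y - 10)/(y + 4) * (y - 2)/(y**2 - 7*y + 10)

Factor: y**2 - 3*y - 10 = (y - 5)*(y + 2);  y**2 - 7*y + 10 = (y - 2)*(y - 5)
Cancel the common factors (y - 2), (y - 5).

(y + 2)/(y + 4)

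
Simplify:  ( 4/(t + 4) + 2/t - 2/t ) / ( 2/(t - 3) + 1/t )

(4*t^2 - 12*t)/(3*t^2 + 9*t - 12)

Numerator: 4/(t + 4) + 2/t - 2/t = 4/(t + 4)
Denominator: 2/(t - 3) + 1/t = (3*t - 3)/(t^2 - 3*t)
Divide: (4/(t + 4)) · ((t^2 - 3*t)/(3*t - 3)) = (4*t^2 - 12*t)/(3*t^2 + 9*t - 12)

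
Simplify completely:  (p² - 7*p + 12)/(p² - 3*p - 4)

(p - 3)/(p + 1)

Factor: p² - 7*p + 12 = (p - 4)·(p - 3);  p² - 3*p - 4 = (p + 1)·(p - 4)
Cancel the common factor (p - 4).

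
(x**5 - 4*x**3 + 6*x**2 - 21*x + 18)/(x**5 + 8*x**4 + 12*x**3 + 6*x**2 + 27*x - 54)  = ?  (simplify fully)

(x - 2)/(x + 6)

Factor: x**5 - 4*x**3 + 6*x**2 - 21*x + 18 = (x - 1)*(x**2 + 3)*(x + 3)*(x - 2);  x**5 + 8*x**4 + 12*x**3 + 6*x**2 + 27*x - 54 = (x**2 + 3)*(x + 3)*(x - 1)*(x + 6)
Cancel the common factors (x**2 + 3), (x - 1), (x + 3).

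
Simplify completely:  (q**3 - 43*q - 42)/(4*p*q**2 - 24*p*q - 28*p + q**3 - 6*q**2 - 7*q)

(q + 6)/(4*p + q)

Factor: q**3 - 43*q - 42 = (q + 6)*(q + 1)*(q - 7);  4*p*q**2 - 24*p*q - 28*p + q**3 - 6*q**2 - 7*q = (4*p + q)*(q + 1)*(q - 7)
Cancel the common factors (q + 1), (q - 7).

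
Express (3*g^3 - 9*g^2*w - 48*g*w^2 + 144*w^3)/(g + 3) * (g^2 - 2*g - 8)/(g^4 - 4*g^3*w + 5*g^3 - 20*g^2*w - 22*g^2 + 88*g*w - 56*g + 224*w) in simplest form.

(3*g^2 + 3*g*w - 36*w^2)/(g^2 + 10*g + 21)

Factor: 3*g^3 - 9*g^2*w - 48*g*w^2 + 144*w^3 = 3*(g - 3*w)*(g - 4*w)*(g + 4*w);  g^2 - 2*g - 8 = (g + 2)*(g - 4);  g^4 - 4*g^3*w + 5*g^3 - 20*g^2*w - 22*g^2 + 88*g*w - 56*g + 224*w = (g + 2)*(g - 4)*(g - 4*w)*(g + 7)
Cancel the common factors (g + 2), (g - 4), (g - 4*w).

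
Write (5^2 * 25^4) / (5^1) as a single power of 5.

5^9

5^2 = 5^2; 25^4 = 5^8; 5^1 = 5^1
Combine exponents: 5^9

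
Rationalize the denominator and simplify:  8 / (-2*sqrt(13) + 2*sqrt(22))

Multiply numerator and denominator by 2*sqrt(13) + 2*sqrt(22).
Denominator becomes 36; numerator becomes 16*sqrt(13) + 16*sqrt(22).

(4*sqrt(13) + 4*sqrt(22))/9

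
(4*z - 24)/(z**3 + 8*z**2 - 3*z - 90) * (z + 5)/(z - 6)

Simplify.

4/(z**2 + 3*z - 18)

Factor: 4*z - 24 = 4*(z - 6);  z**3 + 8*z**2 - 3*z - 90 = (z - 3)*(z + 6)*(z + 5)
Cancel the common factors (z + 5), (z - 6).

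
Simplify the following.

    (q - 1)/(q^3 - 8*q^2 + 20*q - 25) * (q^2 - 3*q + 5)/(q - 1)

Factor: q^3 - 8*q^2 + 20*q - 25 = (q - 5)*(q^2 - 3*q + 5)
Cancel the common factors (q^2 - 3*q + 5), (q - 1).

1/(q - 5)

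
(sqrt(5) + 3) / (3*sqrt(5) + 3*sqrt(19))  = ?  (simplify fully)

(-3*sqrt(5) - 5 + sqrt(95) + 3*sqrt(19))/42

Multiply numerator and denominator by -3*sqrt(19) + 3*sqrt(5).
Denominator becomes -126; numerator becomes -9*sqrt(19) - 3*sqrt(95) + 15 + 9*sqrt(5).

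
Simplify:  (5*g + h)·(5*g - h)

(5*g)^2 - (h)^2 = 25*g² - h².

25*g² - h²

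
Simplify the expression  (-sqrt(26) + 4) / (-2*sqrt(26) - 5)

(-13*sqrt(26) + 72)/79

Multiply numerator and denominator by -5 + 2*sqrt(26).
Denominator becomes -79; numerator becomes -72 + 13*sqrt(26).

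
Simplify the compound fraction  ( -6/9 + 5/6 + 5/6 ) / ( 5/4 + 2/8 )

Numerator: -6/9 + 5/6 + 5/6 = 1
Denominator: 5/4 + 2/8 = 3/2
Divide: (1) · (2/3) = 2/3

2/3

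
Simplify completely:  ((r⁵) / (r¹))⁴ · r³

r^19

Inside the bracket: r⁴
Raise to the power 4: r^16
Multiply by r³: add exponents.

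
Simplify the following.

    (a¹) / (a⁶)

a^(-5)

Quotient: (a^-5)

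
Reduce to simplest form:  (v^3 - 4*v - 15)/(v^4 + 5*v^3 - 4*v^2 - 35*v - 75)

1/(v + 5)

Factor: v^3 - 4*v - 15 = (v - 3)*(v^2 + 3*v + 5);  v^4 + 5*v^3 - 4*v^2 - 35*v - 75 = (v^2 + 3*v + 5)*(v - 3)*(v + 5)
Cancel the common factors (v^2 + 3*v + 5), (v - 3).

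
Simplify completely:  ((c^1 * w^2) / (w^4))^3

c^3/w^6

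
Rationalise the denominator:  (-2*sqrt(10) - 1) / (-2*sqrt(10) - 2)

(-sqrt(10) + 19)/18

Multiply numerator and denominator by -2 + 2*sqrt(10).
Denominator becomes -36; numerator becomes -38 + 2*sqrt(10).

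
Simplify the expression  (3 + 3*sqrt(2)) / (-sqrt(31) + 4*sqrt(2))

3*sqrt(31) + 12*sqrt(2) + 3*sqrt(62) + 24

Multiply numerator and denominator by sqrt(31) + 4*sqrt(2).
Denominator becomes 1; numerator becomes 3*sqrt(31) + 12*sqrt(2) + 3*sqrt(62) + 24.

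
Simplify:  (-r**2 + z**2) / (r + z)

-r + z

Factor z**2 - r**2 and cancel (r + z).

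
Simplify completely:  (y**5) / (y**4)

Quotient: y**1

y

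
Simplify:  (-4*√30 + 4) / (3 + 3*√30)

(-124 + 8*√30)/87

Multiply numerator and denominator by -3*√30 + 3.
Denominator becomes -261; numerator becomes -24*√30 + 372.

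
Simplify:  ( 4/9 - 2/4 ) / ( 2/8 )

-2/9

Numerator: 4/9 - 2/4 = -1/18
Denominator: 2/8 = 1/4
Divide: (-1/18) · (4) = -2/9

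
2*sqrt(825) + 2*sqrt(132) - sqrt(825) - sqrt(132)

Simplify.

2*sqrt(825) = 10*sqrt(33); 2*sqrt(132) = 4*sqrt(33); sqrt(825) = 5*sqrt(33); sqrt(132) = 2*sqrt(33)
Combine: (10 + 4 - 5 - 2)·sqrt(33) = 7*sqrt(33)

7*sqrt(33)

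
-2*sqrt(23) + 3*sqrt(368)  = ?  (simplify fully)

2*sqrt(23) = 2*sqrt(23); 3*sqrt(368) = 12*sqrt(23)
Combine: (-2 + 12)·sqrt(23) = 10*sqrt(23)

10*sqrt(23)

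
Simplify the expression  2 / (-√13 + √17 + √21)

(-50*√13 + 18*√21 + 34*√17 + 4*√4641)/803

Group as (√17 + √21) - √13; multiply by (√17 + √21) + √13, then rationalise the remaining surd.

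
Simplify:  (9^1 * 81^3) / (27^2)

9^1 = 3^2; 81^3 = 3^12; 27^2 = 3^6
Combine exponents: 3^8

3^8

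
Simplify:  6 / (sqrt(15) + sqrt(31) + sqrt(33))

(-36*sqrt(1705) + 78*sqrt(33) + 102*sqrt(31) + 294*sqrt(15))/1691

Group as (sqrt(15) + sqrt(31)) + sqrt(33); multiply by (sqrt(15) + sqrt(31)) - sqrt(33), then rationalise the remaining surd.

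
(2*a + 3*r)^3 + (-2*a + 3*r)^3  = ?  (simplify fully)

72*a^2*r + 54*r^3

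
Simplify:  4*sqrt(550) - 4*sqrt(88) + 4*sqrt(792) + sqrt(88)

4*sqrt(550) = 20*sqrt(22); 4*sqrt(88) = 8*sqrt(22); 4*sqrt(792) = 24*sqrt(22); sqrt(88) = 2*sqrt(22)
Combine: (20 - 8 + 24 + 2)·sqrt(22) = 38*sqrt(22)

38*sqrt(22)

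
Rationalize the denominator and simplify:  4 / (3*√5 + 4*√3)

Multiply numerator and denominator by -4*√3 + 3*√5.
Denominator becomes -3; numerator becomes -16*√3 + 12*√5.

(-12*√5 + 16*√3)/3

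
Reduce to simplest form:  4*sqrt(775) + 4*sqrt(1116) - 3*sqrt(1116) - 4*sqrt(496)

4*sqrt(775) = 20*sqrt(31); 4*sqrt(1116) = 24*sqrt(31); 3*sqrt(1116) = 18*sqrt(31); 4*sqrt(496) = 16*sqrt(31)
Combine: (20 + 24 - 18 - 16)·sqrt(31) = 10*sqrt(31)

10*sqrt(31)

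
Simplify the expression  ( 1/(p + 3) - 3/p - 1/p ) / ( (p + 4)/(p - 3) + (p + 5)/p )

(-3*p² - 3*p + 36)/(2*p³ + 12*p² + 3*p - 45)

Numerator: 1/(p + 3) - 3/p - 1/p = (-3*p - 12)/(p² + 3*p)
Denominator: (p + 4)/(p - 3) + (p + 5)/p = (2*p² + 6*p - 15)/(p² - 3*p)
Divide: ((-3*p - 12)/(p² + 3*p)) · ((p² - 3*p)/(2*p² + 6*p - 15)) = (-3*p² - 3*p + 36)/(2*p³ + 12*p² + 3*p - 45)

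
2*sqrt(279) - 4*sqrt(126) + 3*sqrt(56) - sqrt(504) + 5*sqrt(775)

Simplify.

-12*sqrt(14) + 31*sqrt(31)

2*sqrt(279) = 6*sqrt(31); 4*sqrt(126) = 12*sqrt(14); 3*sqrt(56) = 6*sqrt(14); sqrt(504) = 6*sqrt(14); 5*sqrt(775) = 25*sqrt(31)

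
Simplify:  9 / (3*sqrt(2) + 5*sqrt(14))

(-27*sqrt(2) + 45*sqrt(14))/332

Multiply numerator and denominator by -3*sqrt(2) + 5*sqrt(14).
Denominator becomes 332; numerator becomes -27*sqrt(2) + 45*sqrt(14).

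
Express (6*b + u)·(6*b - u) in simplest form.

36*b² - u²

(6*b)^2 - (u)^2 = 36*b² - u².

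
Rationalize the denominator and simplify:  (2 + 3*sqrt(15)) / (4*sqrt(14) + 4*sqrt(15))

(-3*sqrt(210) - 2*sqrt(14) + 2*sqrt(15) + 45)/4

Multiply numerator and denominator by -4*sqrt(14) + 4*sqrt(15).
Denominator becomes 16; numerator becomes -12*sqrt(210) - 8*sqrt(14) + 8*sqrt(15) + 180.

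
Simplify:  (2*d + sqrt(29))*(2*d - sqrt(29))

(2*d)**2 - (sqrt(29))**2 = 4*d**2 - 29.

4*d**2 - 29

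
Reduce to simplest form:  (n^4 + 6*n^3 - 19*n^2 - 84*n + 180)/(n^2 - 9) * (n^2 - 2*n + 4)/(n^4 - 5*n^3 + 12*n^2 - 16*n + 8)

Factor: n^4 + 6*n^3 - 19*n^2 - 84*n + 180 = (n + 5)*(n - 3)*(n - 2)*(n + 6);  n^2 - 9 = (n - 3)*(n + 3);  n^4 - 5*n^3 + 12*n^2 - 16*n + 8 = (n - 2)*(n^2 - 2*n + 4)*(n - 1)
Cancel the common factors (n^2 - 2*n + 4), (n - 2), (n - 3).

(n^2 + 11*n + 30)/(n^2 + 2*n - 3)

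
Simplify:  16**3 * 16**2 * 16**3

2**32

16**3 = 2**12; 16**2 = 2**8; 16**3 = 2**12
Combine exponents: 2**32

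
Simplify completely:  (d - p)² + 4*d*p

(d + p)²

Expand the square and combine the 4*d*p term.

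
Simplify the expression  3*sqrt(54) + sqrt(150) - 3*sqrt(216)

-4*sqrt(6)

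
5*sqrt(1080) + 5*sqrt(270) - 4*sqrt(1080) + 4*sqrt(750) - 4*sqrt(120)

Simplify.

33*sqrt(30)

5*sqrt(1080) = 30*sqrt(30); 5*sqrt(270) = 15*sqrt(30); 4*sqrt(1080) = 24*sqrt(30); 4*sqrt(750) = 20*sqrt(30); 4*sqrt(120) = 8*sqrt(30)
Combine: (30 + 15 - 24 + 20 - 8)·sqrt(30) = 33*sqrt(30)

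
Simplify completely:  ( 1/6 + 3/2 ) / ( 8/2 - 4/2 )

5/6

Numerator: 1/6 + 3/2 = 5/3
Denominator: 8/2 - 4/2 = 2
Divide: (5/3) · (1/2) = 5/6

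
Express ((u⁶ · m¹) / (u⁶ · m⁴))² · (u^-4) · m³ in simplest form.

1/(m³*u⁴)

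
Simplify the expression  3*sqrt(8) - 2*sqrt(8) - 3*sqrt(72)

3*sqrt(8) = 6*sqrt(2); 2*sqrt(8) = 4*sqrt(2); 3*sqrt(72) = 18*sqrt(2)
Combine: (6 - 4 - 18)·sqrt(2) = -16*sqrt(2)

-16*sqrt(2)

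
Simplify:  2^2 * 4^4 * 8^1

2^13

2^2 = 2^2; 4^4 = 2^8; 8^1 = 2^3
Combine exponents: 2^13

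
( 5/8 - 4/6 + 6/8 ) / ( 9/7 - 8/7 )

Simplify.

119/24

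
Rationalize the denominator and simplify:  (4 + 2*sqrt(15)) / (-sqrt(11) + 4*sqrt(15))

Multiply numerator and denominator by sqrt(11) + 4*sqrt(15).
Denominator becomes 229; numerator becomes 4*sqrt(11) + 2*sqrt(165) + 16*sqrt(15) + 120.

(4*sqrt(11) + 2*sqrt(165) + 16*sqrt(15) + 120)/229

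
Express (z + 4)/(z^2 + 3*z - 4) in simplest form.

Factor: z^2 + 3*z - 4 = (z - 1)*(z + 4)
Cancel the common factor (z + 4).

1/(z - 1)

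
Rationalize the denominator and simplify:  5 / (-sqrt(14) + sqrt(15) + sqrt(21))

(-55*sqrt(14) + 20*sqrt(21) + 50*sqrt(15) + 105*sqrt(10))/388

Group as (sqrt(15) + sqrt(21)) - sqrt(14); multiply by (sqrt(15) + sqrt(21)) + sqrt(14), then rationalise the remaining surd.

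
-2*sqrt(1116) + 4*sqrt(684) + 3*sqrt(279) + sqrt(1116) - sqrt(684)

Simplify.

2*sqrt(1116) = 12*sqrt(31); 4*sqrt(684) = 24*sqrt(19); 3*sqrt(279) = 9*sqrt(31); sqrt(1116) = 6*sqrt(31); sqrt(684) = 6*sqrt(19)

3*sqrt(31) + 18*sqrt(19)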